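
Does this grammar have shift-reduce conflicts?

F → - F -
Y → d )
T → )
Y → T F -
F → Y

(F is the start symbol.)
No shift-reduce conflicts

Augment with F' → F and build the canonical LR(0) collection (I0 = CLOSURE({[F' → . F]}), then GOTO on every symbol after a dot until no new states appear). It has 12 states:
  I0: { [F → . - F -], [F → . Y], [F' → . F], [T → . )], [Y → . T F -], [Y → . d )] }  — shift
  I1: { [T → ) .] }  — reduce
  I2: { [F → - . F -], [F → . - F -], [F → . Y], [T → . )], [Y → . T F -], [Y → . d )] }  — shift
  I3: { [F' → F .] }  — accept
  I4: { [F → . - F -], [F → . Y], [T → . )], [Y → . T F -], [Y → . d )], [Y → T . F -] }  — shift
  I5: { [F → Y .] }  — reduce
  I6: { [Y → d . )] }  — shift
  I7: { [Y → d ) .] }  — reduce
  I8: { [Y → T F . -] }  — shift
  I9: { [Y → T F - .] }  — reduce
  I10: { [F → - F . -] }  — shift
  I11: { [F → - F - .] }  — reduce

No state contains both a complete item and a shift item.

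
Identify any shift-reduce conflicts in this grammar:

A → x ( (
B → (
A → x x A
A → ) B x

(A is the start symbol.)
No shift-reduce conflicts

A shift-reduce conflict occurs when an LR(0) state has both:
  - a complete (reduce) item [A → α .] (dot at the end), and
  - a shift item [B → β . c γ] (dot before a terminal).

Augment with A' → A and build the canonical LR(0) collection (I0 = CLOSURE({[A' → . A]}), then GOTO on every symbol after a dot until no new states appear). It has 11 states:
  I0: { [A → . ) B x], [A → . x ( (], [A → . x x A], [A' → . A] }  — shift
  I1: { [A → ) . B x], [B → . (] }  — shift
  I2: { [A' → A .] }  — accept
  I3: { [A → x . ( (], [A → x . x A] }  — shift
  I4: { [A → x ( . (] }  — shift
  I5: { [A → . ) B x], [A → . x ( (], [A → . x x A], [A → x x . A] }  — shift
  I6: { [A → x x A .] }  — reduce
  I7: { [A → x ( ( .] }  — reduce
  I8: { [B → ( .] }  — reduce
  I9: { [A → ) B . x] }  — shift
  I10: { [A → ) B x .] }  — reduce

No state contains both a complete item and a shift item.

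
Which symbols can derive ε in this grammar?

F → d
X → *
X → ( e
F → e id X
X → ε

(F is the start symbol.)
{ 'X' }

ε-productions: X → ε
So X is immediately nullable.
No further non-terminal can be added: every production for the remaining non-terminals contains a terminal or a non-nullable non-terminal.
Nullable = { 'X' }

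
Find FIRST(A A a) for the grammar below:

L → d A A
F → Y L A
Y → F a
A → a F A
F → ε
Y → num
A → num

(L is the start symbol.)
{ 'a', 'num' }

FIRST sets of the non-terminals involved (from the grammar, by fixed-point iteration):
  FIRST(A) = { 'a', 'num' }

To compute FIRST(A A a), process the symbols left to right:
Symbol A is a non-terminal. Add FIRST(A) \ {ε} = { 'a', 'num' }
A is not nullable (ε ∉ FIRST(A)), so stop here.
FIRST(A A a) = { 'a', 'num' }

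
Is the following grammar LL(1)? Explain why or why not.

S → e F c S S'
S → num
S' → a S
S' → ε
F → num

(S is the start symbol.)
A grammar is LL(1) if for each non-terminal N with multiple productions, the predict sets of those productions are pairwise disjoint, where PREDICT(N → α) = (FIRST(α) \ {ε}) ∪ (FOLLOW(N) if α ⇒* ε).

Relevant sets:
  FOLLOW(S') = { $, 'a' }

For S:
  PREDICT(S → e F c S S') = { 'e' }
  PREDICT(S → num) = { 'num' }
For S':
  PREDICT(S' → a S) = { 'a' }
  PREDICT(S' → ε) = { $, 'a' }
F has a single production, so nothing to check there.

Conflict found: Predict set conflict for S': { 'a' }
The grammar is NOT LL(1).

Answer: No. Predict set conflict for S': { 'a' }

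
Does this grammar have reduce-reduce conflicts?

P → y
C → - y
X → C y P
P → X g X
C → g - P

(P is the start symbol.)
A reduce-reduce conflict occurs when an LR(0) state has two complete items [A → α .] and [B → β .] — both call for a reduction, and with no lookahead the parser cannot choose between them.

Augment with P' → P and build the canonical LR(0) collection (I0 = CLOSURE({[P' → . P]}), then GOTO on every symbol after a dot until no new states appear). It has 14 states:
  I0: { [C → . - y], [C → . g - P], [P → . X g X], [P → . y], [P' → . P], [X → . C y P] }  — shift
  I1: { [C → - . y] }  — shift
  I2: { [X → C . y P] }  — shift
  I3: { [P' → P .] }  — accept
  I4: { [P → X . g X] }  — shift
  I5: { [C → g . - P] }  — shift
  I6: { [P → y .] }  — reduce
  I7: { [C → . - y], [C → . g - P], [C → g - . P], [P → . X g X], [P → . y], [X → . C y P] }  — shift
  I8: { [C → g - P .] }  — reduce
  I9: { [C → . - y], [C → . g - P], [P → X g . X], [X → . C y P] }  — shift
  I10: { [P → X g X .] }  — reduce
  I11: { [C → . - y], [C → . g - P], [P → . X g X], [P → . y], [X → . C y P], [X → C y . P] }  — shift
  I12: { [X → C y P .] }  — reduce
  I13: { [C → - y .] }  — reduce

No state contains more than one complete item.

Answer: No reduce-reduce conflicts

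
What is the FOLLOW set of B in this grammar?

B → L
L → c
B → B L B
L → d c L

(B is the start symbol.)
To compute FOLLOW(B), find every occurrence of B on a right-hand side N → α B β: add FIRST(β) \ {ε}, and if β is empty or nullable also add FOLLOW(N). Iterate to a fixed point.

B is the start symbol, so $ ∈ FOLLOW(B).
In B → B L B: B is followed by L B, add FIRST(L B) \ {ε} = { 'c', 'd' }
In B → B L B: B is at the end; this adds FOLLOW(B) to itself — nothing new

Taking the union: FOLLOW(B) = { $, 'c', 'd' }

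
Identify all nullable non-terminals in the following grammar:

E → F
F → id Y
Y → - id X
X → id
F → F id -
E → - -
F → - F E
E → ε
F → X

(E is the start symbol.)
{ 'E' }

A non-terminal is nullable if it can derive ε (the empty string): either it has an ε-production, or it has a production whose right-hand side consists entirely of nullable non-terminals.

ε-productions: E → ε
So E is immediately nullable.
No further non-terminal can be added: every production for the remaining non-terminals contains a terminal or a non-nullable non-terminal.
Nullable = { 'E' }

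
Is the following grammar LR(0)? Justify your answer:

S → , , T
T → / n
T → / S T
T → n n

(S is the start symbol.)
Yes, the grammar is LR(0)

A grammar is LR(0) if no state in the canonical LR(0) collection has:
  - both a shift item (dot before a terminal) and a complete item (shift-reduce conflict), or
  - two or more complete items (reduce-reduce conflict; the accept item [S' → S .] counts as a complete item here).

Augment with S' → S and build the canonical LR(0) collection (I0 = CLOSURE({[S' → . S]}), then GOTO on every symbol after a dot until no new states appear). It has 11 states:
  I0: { [S → . , , T], [S' → . S] }  — shift
  I1: { [S → , . , T] }  — shift
  I2: { [S' → S .] }  — accept
  I3: { [S → , , . T], [T → . / S T], [T → . / n], [T → . n n] }  — shift
  I4: { [S → . , , T], [T → / . S T], [T → / . n] }  — shift
  I5: { [S → , , T .] }  — reduce
  I6: { [T → n . n] }  — shift
  I7: { [T → n n .] }  — reduce
  I8: { [T → . / S T], [T → . / n], [T → . n n], [T → / S . T] }  — shift
  I9: { [T → / n .] }  — reduce
  I10: { [T → / S T .] }  — reduce

Every state is either a pure shift/goto state or contains exactly one complete item and nothing to shift — no conflicts. The grammar is LR(0).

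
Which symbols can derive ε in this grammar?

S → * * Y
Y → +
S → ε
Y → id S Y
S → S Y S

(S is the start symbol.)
{ 'S' }

A non-terminal is nullable if it can derive ε (the empty string): either it has an ε-production, or it has a production whose right-hand side consists entirely of nullable non-terminals.

ε-productions: S → ε
So S is immediately nullable.
No further non-terminal can be added: every production for the remaining non-terminals contains a terminal or a non-nullable non-terminal.
Nullable = { 'S' }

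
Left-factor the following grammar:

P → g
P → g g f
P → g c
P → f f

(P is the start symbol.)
P → g P'
P' → ε
P' → g f
P' → c
P → f f

Left-factoring transforms A → αβ₁ | αβ₂ into A → αA' and A' → β₁ | β₂
(α is the longest common prefix among the alternatives). Repeat until
no nonterminal has two alternatives with a common prefix.

Round 1: P has alternatives sharing prefix 'g'. Introduce P': P → g P'
  Add: P' → ε
  Add: P' → g f
  Add: P' → c

No remaining common prefixes — done.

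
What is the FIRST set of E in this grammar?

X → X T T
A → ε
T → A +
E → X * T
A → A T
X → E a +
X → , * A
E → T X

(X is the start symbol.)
{ '+', ',' }

To compute FIRST(E), examine every production with E on the left-hand side, reading each right-hand side left to right until a non-nullable symbol is reached.

FIRST sets of the other non-terminals involved (by the same procedure, iterated to a fixed point):
  FIRST(X) = { '+', ',' }
  FIRST(T) = { '+' }

From E → X * T:
  - X is a non-terminal: add FIRST(X) \ {ε} = { '+', ',' }
    X is not nullable, so stop
From E → T X:
  - T is a non-terminal: add FIRST(T) \ {ε} = { '+' }
    T is not nullable, so stop

Collecting: FIRST(E) = { '+', ',' }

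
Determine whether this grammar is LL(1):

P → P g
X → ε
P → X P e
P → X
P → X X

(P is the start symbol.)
A grammar is LL(1) if for each non-terminal N with multiple productions, the predict sets of those productions are pairwise disjoint, where PREDICT(N → α) = (FIRST(α) \ {ε}) ∪ (FOLLOW(N) if α ⇒* ε).

Relevant sets:
  FIRST(P) = { 'e', 'g', ε }
  FIRST(X) = { ε }
  FOLLOW(P) = { $, 'e', 'g' }

For P:
  PREDICT(P → P g) = { 'e', 'g' }
  PREDICT(P → X P e) = { 'e', 'g' }
  PREDICT(P → X) = { $, 'e', 'g' }
  PREDICT(P → X X) = { $, 'e', 'g' }
X has a single production, so nothing to check there.

Conflict found: Predict set conflict for P: { 'e', 'g' }
The grammar is NOT LL(1).

Answer: No. Predict set conflict for P: { 'e', 'g' }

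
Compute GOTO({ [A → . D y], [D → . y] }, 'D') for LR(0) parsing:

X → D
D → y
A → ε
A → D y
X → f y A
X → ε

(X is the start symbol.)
GOTO(I, 'D') = CLOSURE({ [A → αX.β] : [A → α.Xβ] ∈ I, X = 'D' })

Items with dot before 'D', with the dot advanced:
  [A → . D y] → [A → D . y]
Closure adds nothing (no advanced item has the dot before a non-terminal).

GOTO = { [A → D . y] }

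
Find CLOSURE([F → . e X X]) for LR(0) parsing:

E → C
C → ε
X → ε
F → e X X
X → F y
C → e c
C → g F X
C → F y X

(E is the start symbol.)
{ [F → . e X X] }

To compute CLOSURE, for each item [A → α.Bβ] where B is a non-terminal, add [B → .γ] for all productions B → γ; repeat for the newly added items until nothing changes.

Start with: [F → . e X X]
The dot precedes the terminal e, so nothing is added.

CLOSURE = { [F → . e X X] }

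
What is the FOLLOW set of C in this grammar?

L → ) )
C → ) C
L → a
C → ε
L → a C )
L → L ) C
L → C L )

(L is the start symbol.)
In C → ) C: C is at the end; this adds FOLLOW(C) to itself — nothing new
In L → a C ): C is followed by ')', add FIRST(')') \ {ε} = { ')' }
In L → L ) C: C is at the end, add FOLLOW(L)
In L → C L ): C is followed by L ')', add FIRST(L ')') \ {ε} = { ')', 'a' }

The FOLLOW sets referred to above (computed the same way, to a fixed point):
  FOLLOW(L) = { $, ')' }

Taking the union: FOLLOW(C) = { $, ')', 'a' }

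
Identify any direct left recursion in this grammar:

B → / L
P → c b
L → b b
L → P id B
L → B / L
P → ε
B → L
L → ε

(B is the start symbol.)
No direct left recursion

Direct left recursion occurs when N → N α for some non-terminal N (the right-hand side begins with the left-hand side itself).

B → / L: starts with '/'
P → c b: starts with c
L → b b: starts with b
L → P id B: starts with P
L → B / L: starts with B
P → ε: starts with ε
B → L: starts with L
L → ε: starts with ε

No direct left recursion found.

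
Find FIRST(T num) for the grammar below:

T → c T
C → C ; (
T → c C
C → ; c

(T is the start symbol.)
{ 'c' }

FIRST sets of the non-terminals involved (from the grammar, by fixed-point iteration):
  FIRST(T) = { 'c' }

To compute FIRST(T num), process the symbols left to right:
Symbol T is a non-terminal. Add FIRST(T) \ {ε} = { 'c' }
T is not nullable (ε ∉ FIRST(T)), so stop here.
FIRST(T num) = { 'c' }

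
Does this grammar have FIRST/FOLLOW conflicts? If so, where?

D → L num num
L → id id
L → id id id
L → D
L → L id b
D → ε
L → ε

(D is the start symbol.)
Yes. D → L num num with FOLLOW(D) on { 'id', 'num' }; L → id id with FOLLOW(L) on { 'id' }; L → id id id with FOLLOW(L) on { 'id' }; L → D with FOLLOW(L) on { 'id', 'num' }; L → L id b with FOLLOW(L) on { 'id', 'num' }

Nullable non-terminals: D, L.
FIRST sets used below: FIRST(L) = { 'id', 'num', ε }, FIRST(D) = { 'id', 'num', ε }

D: nullable alternative(s) D → ε; FOLLOW(D) = { $, 'id', 'num' }
  D → L num num: FIRST \ {ε} = { 'id', 'num' } — overlaps FOLLOW(D) on { 'id', 'num' }: CONFLICT
  D → ε: FIRST \ {ε} = { } — this is the only nullable alternative, skip

L: nullable alternative(s) L → D, L → ε; FOLLOW(L) = { 'id', 'num' }
  L → id id: FIRST \ {ε} = { 'id' } — overlaps FOLLOW(L) on { 'id' }: CONFLICT
  L → id id id: FIRST \ {ε} = { 'id' } — overlaps FOLLOW(L) on { 'id' }: CONFLICT
  L → D: FIRST \ {ε} = { 'id', 'num' } — overlaps FOLLOW(L) on { 'id', 'num' }: CONFLICT
  L → L id b: FIRST \ {ε} = { 'id', 'num' } — overlaps FOLLOW(L) on { 'id', 'num' }: CONFLICT
  L → ε: FIRST \ {ε} = { } — disjoint from FOLLOW(L)

So the grammar has 5 FIRST/FOLLOW conflicts (marked CONFLICT above).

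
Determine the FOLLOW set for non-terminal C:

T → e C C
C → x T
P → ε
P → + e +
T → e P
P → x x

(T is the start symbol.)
{ $, 'x' }

In T → e C C: C is followed by C, add FIRST(C) \ {ε} = { 'x' }
In T → e C C: C is at the end, add FOLLOW(T)

The FOLLOW sets referred to above (computed the same way, to a fixed point):
  FOLLOW(T) = { $, 'x' }

Taking the union: FOLLOW(C) = { $, 'x' }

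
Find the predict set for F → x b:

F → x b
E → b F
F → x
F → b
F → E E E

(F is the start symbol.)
PREDICT(F → x b) = (FIRST(RHS) \ {ε}) ∪ (FOLLOW(F) if ε ∈ FIRST(RHS), i.e. RHS ⇒* ε)
FIRST(x b) = { 'x' }
ε ∉ FIRST(x b), so FOLLOW(F) is not added.
PREDICT(F → x b) = { 'x' }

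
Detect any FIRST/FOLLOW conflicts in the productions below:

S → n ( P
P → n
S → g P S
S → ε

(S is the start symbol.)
A FIRST/FOLLOW conflict occurs when a non-terminal N has a nullable alternative N → β (β ⇒* ε) and another alternative N → α with FIRST(α) ∩ FOLLOW(N) ≠ ∅: on such a lookahead the parser cannot decide between expanding α and letting N vanish via β.

Nullable non-terminals: S.

S: nullable alternative(s) S → ε; FOLLOW(S) = { $ }
  S → n ( P: FIRST \ {ε} = { 'n' } — disjoint from FOLLOW(S)
  S → g P S: FIRST \ {ε} = { 'g' } — disjoint from FOLLOW(S)
  S → ε: FIRST \ {ε} = { } — this is the only nullable alternative, skip

P has no nullable alternative, so no FIRST/FOLLOW check is needed there.

No FIRST/FOLLOW conflicts found.

Answer: No FIRST/FOLLOW conflicts.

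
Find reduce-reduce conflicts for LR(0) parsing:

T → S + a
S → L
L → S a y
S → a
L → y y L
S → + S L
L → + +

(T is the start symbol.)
Yes — I8: [L → y y L .] vs [S → L .]; I16: [S → + S L .] vs [S → L .]

A reduce-reduce conflict occurs when an LR(0) state has two complete items [A → α .] and [B → β .] — both call for a reduction, and with no lookahead the parser cannot choose between them.

Augment with T' → T and build the canonical LR(0) collection (I0 = CLOSURE({[T' → . T]}), then GOTO on every symbol after a dot until no new states appear). It has 18 states:
  I0: { [L → . + +], [L → . S a y], [L → . y y L], [S → . + S L], [S → . L], [S → . a], [T → . S + a], [T' → . T] }  — shift
  I1: { [L → + . +], [L → . + +], [L → . S a y], [L → . y y L], [S → + . S L], [S → . + S L], [S → . L], [S → . a] }  — shift
  I2: { [S → L .] }  — reduce
  I3: { [L → S . a y], [T → S . + a] }  — shift
  I4: { [T' → T .] }  — accept
  I5: { [S → a .] }  — reduce
  I6: { [L → y . y L] }  — shift
  I7: { [L → . + +], [L → . S a y], [L → . y y L], [L → y y . L], [S → . + S L], [S → . L], [S → . a] }  — shift
  I8: { [L → y y L .], [S → L .] }  — 2 reduces
  I9: { [L → S . a y] }  — shift
  I10: { [L → S a . y] }  — shift
  I11: { [L → S a y .] }  — reduce
  I12: { [T → S + . a] }  — shift
  I13: { [T → S + a .] }  — reduce
  I14: { [L → + + .], [L → + . +], [L → . + +], [L → . S a y], [L → . y y L], [S → + . S L], [S → . + S L], [S → . L], [S → . a] }  — shift, reduce
  I15: { [L → . + +], [L → . S a y], [L → . y y L], [L → S . a y], [S → + S . L], [S → . + S L], [S → . L], [S → . a] }  — shift
  I16: { [S → + S L .], [S → L .] }  — 2 reduces
  I17: { [L → S a . y], [S → a .] }  — shift, reduce

I8 contains complete items [L → y y L .], [S → L .] — reduce-reduce conflict.
I16 contains complete items [S → + S L .], [S → L .] — reduce-reduce conflict.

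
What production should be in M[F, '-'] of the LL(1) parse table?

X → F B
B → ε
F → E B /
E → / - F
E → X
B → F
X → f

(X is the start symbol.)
To find M[F, '-'], we find productions for F where '-' is in the predict set (PREDICT(N → α) = (FIRST(α) \ {ε}) ∪ (FOLLOW(N) if α ⇒* ε)).

Relevant sets:
  FIRST(E) = { '/', 'f' }

F → E B /: PREDICT = { '/', 'f' }

M[F, '-'] is empty (no production applies)

Answer: Empty (error entry)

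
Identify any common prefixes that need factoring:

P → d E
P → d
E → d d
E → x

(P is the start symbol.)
Left-factoring is needed when two productions for the same non-terminal
share a common prefix on the right-hand side.

Productions for P:
  P → d E
  P → d
Productions for E:
  E → d d
  E → x

Found common prefix 'd' in productions for P

Answer: Yes, P has productions with common prefix 'd'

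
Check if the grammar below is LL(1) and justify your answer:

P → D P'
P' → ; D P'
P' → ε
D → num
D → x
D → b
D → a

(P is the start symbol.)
Yes, the grammar is LL(1).

A grammar is LL(1) if for each non-terminal N with multiple productions, the predict sets of those productions are pairwise disjoint, where PREDICT(N → α) = (FIRST(α) \ {ε}) ∪ (FOLLOW(N) if α ⇒* ε).

Relevant sets:
  FOLLOW(P') = { $ }

For P':
  PREDICT(P' → ';' D P') = { ';' }
  PREDICT(P' → ε) = { $ }
For D:
  PREDICT(D → num) = { 'num' }
  PREDICT(D → x) = { 'x' }
  PREDICT(D → b) = { 'b' }
  PREDICT(D → a) = { 'a' }
P has a single production, so nothing to check there.

All predict sets are disjoint. The grammar IS LL(1).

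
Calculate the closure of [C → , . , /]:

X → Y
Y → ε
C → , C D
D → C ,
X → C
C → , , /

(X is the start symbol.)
{ [C → , . , /] }

To compute CLOSURE, for each item [A → α.Bβ] where B is a non-terminal, add [B → .γ] for all productions B → γ; repeat for the newly added items until nothing changes.

Start with: [C → , . , /]
The dot precedes the terminal ',', so nothing is added.

CLOSURE = { [C → , . , /] }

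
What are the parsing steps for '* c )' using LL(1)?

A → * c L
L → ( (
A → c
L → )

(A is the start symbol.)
LL(1) parsing maintains a stack (initially the start symbol over $) and the input. At each step: if the stack top is a terminal, match it against the current input token; if it is a non-terminal N, replace it with the RHS of M[N, lookahead] (the unique production whose predict set contains the lookahead).

Stack is shown with the top on the left.

Stack    Input    Action
------------------------
A $      * c ) $  output A → * c L
* c L $  * c ) $  match '*'
c L $    c ) $    match 'c'
L $      ) $      output L → )
) $      ) $      match ')'
$        $        accept

The string is accepted.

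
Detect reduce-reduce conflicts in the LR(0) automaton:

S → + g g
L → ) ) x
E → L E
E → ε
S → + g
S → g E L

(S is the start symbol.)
No reduce-reduce conflicts

A reduce-reduce conflict occurs when an LR(0) state has two complete items [A → α .] and [B → β .] — both call for a reduction, and with no lookahead the parser cannot choose between them.

Augment with S' → S and build the canonical LR(0) collection (I0 = CLOSURE({[S' → . S]}), then GOTO on every symbol after a dot until no new states appear). It has 13 states:
  I0: { [S → . + g g], [S → . + g], [S → . g E L], [S' → . S] }  — shift
  I1: { [S → + . g g], [S → + . g] }  — shift
  I2: { [S' → S .] }  — accept
  I3: { [E → . L E], [E → .], [L → . ) ) x], [S → g . E L] }  — shift, reduce
  I4: { [L → ) . ) x] }  — shift
  I5: { [L → . ) ) x], [S → g E . L] }  — shift
  I6: { [E → . L E], [E → .], [E → L . E], [L → . ) ) x] }  — shift, reduce
  I7: { [E → L E .] }  — reduce
  I8: { [S → g E L .] }  — reduce
  I9: { [L → ) ) . x] }  — shift
  I10: { [L → ) ) x .] }  — reduce
  I11: { [S → + g . g], [S → + g .] }  — shift, reduce
  I12: { [S → + g g .] }  — reduce

No state contains more than one complete item.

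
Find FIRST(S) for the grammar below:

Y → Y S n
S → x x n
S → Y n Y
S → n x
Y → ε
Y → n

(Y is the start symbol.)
{ 'n', 'x' }

To compute FIRST(S), examine every production with S on the left-hand side, reading each right-hand side left to right until a non-nullable symbol is reached.

FIRST sets of the other non-terminals involved (by the same procedure, iterated to a fixed point):
  FIRST(Y) = { 'n', 'x', ε }

From S → x x n:
  - x is a terminal: add 'x' and stop
From S → Y n Y:
  - Y is a non-terminal: add FIRST(Y) \ {ε} = { 'n', 'x' }
    Y is nullable, so continue to the next symbol
  - n is a terminal: add 'n' and stop
From S → n x:
  - n is a terminal: add 'n' and stop

Collecting: FIRST(S) = { 'n', 'x' }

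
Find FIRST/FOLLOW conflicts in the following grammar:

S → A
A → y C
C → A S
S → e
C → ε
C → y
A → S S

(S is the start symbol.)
A FIRST/FOLLOW conflict occurs when a non-terminal N has a nullable alternative N → β (β ⇒* ε) and another alternative N → α with FIRST(α) ∩ FOLLOW(N) ≠ ∅: on such a lookahead the parser cannot decide between expanding α and letting N vanish via β.

Nullable non-terminals: C.
FIRST sets used below: FIRST(A) = { 'e', 'y' }

C: nullable alternative(s) C → ε; FOLLOW(C) = { $, 'e', 'y' }
  C → A S: FIRST \ {ε} = { 'e', 'y' } — overlaps FOLLOW(C) on { 'e', 'y' }: CONFLICT
  C → ε: FIRST \ {ε} = { } — this is the only nullable alternative, skip
  C → y: FIRST \ {ε} = { 'y' } — overlaps FOLLOW(C) on { 'y' }: CONFLICT

A, S have no nullable alternative, so no FIRST/FOLLOW check is needed there.

So the grammar has 2 FIRST/FOLLOW conflicts (marked CONFLICT above).

Answer: Yes. C → A S with FOLLOW(C) on { 'e', 'y' }; C → y with FOLLOW(C) on { 'y' }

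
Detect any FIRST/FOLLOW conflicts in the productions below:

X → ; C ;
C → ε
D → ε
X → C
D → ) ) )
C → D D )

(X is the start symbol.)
Yes. D → ')' ')' ')' with FOLLOW(D) on { ')' }

Nullable non-terminals: C, D, X.
FIRST sets used below: FIRST(D) = { ')', ε }, FIRST(C) = { ')', ε }

C: nullable alternative(s) C → ε; FOLLOW(C) = { $, ';' }
  C → ε: FIRST \ {ε} = { } — this is the only nullable alternative, skip
  C → D D ): FIRST \ {ε} = { ')' } — disjoint from FOLLOW(C)

D: nullable alternative(s) D → ε; FOLLOW(D) = { ')' }
  D → ε: FIRST \ {ε} = { } — this is the only nullable alternative, skip
  D → ) ) ): FIRST \ {ε} = { ')' } — overlaps FOLLOW(D) on { ')' }: CONFLICT

X: nullable alternative(s) X → C; FOLLOW(X) = { $ }
  X → ; C ;: FIRST \ {ε} = { ';' } — disjoint from FOLLOW(X)
  X → C: FIRST \ {ε} = { ')' } — this is the only nullable alternative, skip

So the grammar has 1 FIRST/FOLLOW conflict (marked CONFLICT above).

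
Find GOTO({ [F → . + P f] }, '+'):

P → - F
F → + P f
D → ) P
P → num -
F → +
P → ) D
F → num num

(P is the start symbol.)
{ [F → + . P f], [P → . ) D], [P → . - F], [P → . num -] }

GOTO(I, '+') = CLOSURE({ [A → αX.β] : [A → α.Xβ] ∈ I, X = '+' })

Items with dot before '+', with the dot advanced:
  [F → . + P f] → [F → + . P f]
Closure of the advanced items:
  [F → + . P f] has the dot before P: add [P → . - F], [P → . num -], [P → . ) D]

GOTO = { [F → + . P f], [P → . ) D], [P → . - F], [P → . num -] }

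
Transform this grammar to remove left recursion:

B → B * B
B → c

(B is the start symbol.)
B → c B'
B' → * B B'
B' → ε

B is directly left-recursive. The standard transformation for
  A → A α₁ | ... | A α_m | β₁ | ... | β_n
is
  A  → β₁ A' | ... | β_n A'
  A' → α₁ A' | ... | α_m A' | ε

B → c becomes B → c B'
B → B * B becomes B' → * B B'
Add B' → ε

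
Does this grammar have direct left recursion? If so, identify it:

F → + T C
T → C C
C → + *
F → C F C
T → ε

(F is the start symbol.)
No direct left recursion

F → + T C: starts with '+'
T → C C: starts with C
C → + *: starts with '+'
F → C F C: starts with C
T → ε: starts with ε

No direct left recursion found.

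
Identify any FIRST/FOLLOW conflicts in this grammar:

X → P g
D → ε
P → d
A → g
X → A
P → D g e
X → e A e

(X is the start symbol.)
No FIRST/FOLLOW conflicts.

Nullable non-terminals: D.
D has a nullable alternative but only one production, so nothing to check.

A, P, X have no nullable alternative, so no FIRST/FOLLOW check is needed there.

No FIRST/FOLLOW conflicts found.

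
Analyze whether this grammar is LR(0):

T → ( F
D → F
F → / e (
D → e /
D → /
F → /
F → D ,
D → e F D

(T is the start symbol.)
A grammar is LR(0) if no state in the canonical LR(0) collection has:
  - both a shift item (dot before a terminal) and a complete item (shift-reduce conflict), or
  - two or more complete items (reduce-reduce conflict; the accept item [T' → T .] counts as a complete item here).

Augment with T' → T and build the canonical LR(0) collection (I0 = CLOSURE({[T' → . T]}), then GOTO on every symbol after a dot until no new states appear). It has 14 states:
  I0: { [T → . ( F], [T' → . T] }  — shift
  I1: { [D → . /], [D → . F], [D → . e /], [D → . e F D], [F → . / e (], [F → . /], [F → . D ,], [T → ( . F] }  — shift
  I2: { [T' → T .] }  — accept
  I3: { [D → / .], [F → / . e (], [F → / .] }  — shift, 2 reduces
  I4: { [F → D . ,] }  — shift
  I5: { [D → F .], [T → ( F .] }  — 2 reduces
  I6: { [D → . /], [D → . F], [D → . e /], [D → . e F D], [D → e . /], [D → e . F D], [F → . / e (], [F → . /], [F → . D ,] }  — shift
  I7: { [D → / .], [D → e / .], [F → / . e (], [F → / .] }  — shift, 3 reduces
  I8: { [D → . /], [D → . F], [D → . e /], [D → . e F D], [D → F .], [D → e F . D], [F → . / e (], [F → . /], [F → . D ,] }  — shift, reduce
  I9: { [D → e F D .], [F → D . ,] }  — shift, reduce
  I10: { [D → F .] }  — reduce
  I11: { [F → D , .] }  — reduce
  I12: { [F → / e . (] }  — shift
  I13: { [F → / e ( .] }  — reduce

Conflict in state I3:
  Shift-reduce conflict between [D → / .] and [F → / . e (]
So the grammar is NOT LR(0).

Answer: No. Shift-reduce conflict between [D → / .] and [F → / . e (]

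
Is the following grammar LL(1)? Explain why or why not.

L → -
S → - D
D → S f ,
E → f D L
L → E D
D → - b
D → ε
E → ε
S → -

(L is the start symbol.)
A grammar is LL(1) if for each non-terminal N with multiple productions, the predict sets of those productions are pairwise disjoint, where PREDICT(N → α) = (FIRST(α) \ {ε}) ∪ (FOLLOW(N) if α ⇒* ε).

Relevant sets:
  FIRST(E) = { 'f', ε }
  FIRST(D) = { '-', ε }
  FIRST(S) = { '-' }
  FOLLOW(L) = { $, '-' }
  FOLLOW(D) = { $, '-', 'f' }
  FOLLOW(E) = { $, '-' }

For L:
  PREDICT(L → '-') = { '-' }
  PREDICT(L → E D) = { $, '-', 'f' }
For S:
  PREDICT(S → '-' D) = { '-' }
  PREDICT(S → '-') = { '-' }
For D:
  PREDICT(D → S f ',') = { '-' }
  PREDICT(D → '-' b) = { '-' }
  PREDICT(D → ε) = { $, '-', 'f' }
For E:
  PREDICT(E → f D L) = { 'f' }
  PREDICT(E → ε) = { $, '-' }

Conflict found: Predict set conflict for L: { '-' }
The grammar is NOT LL(1).

Answer: No. Predict set conflict for L: { '-' }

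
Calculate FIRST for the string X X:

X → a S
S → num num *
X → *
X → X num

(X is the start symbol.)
FIRST sets of the non-terminals involved (from the grammar, by fixed-point iteration):
  FIRST(X) = { '*', 'a' }

To compute FIRST(X X), process the symbols left to right:
Symbol X is a non-terminal. Add FIRST(X) \ {ε} = { '*', 'a' }
X is not nullable (ε ∉ FIRST(X)), so stop here.
FIRST(X X) = { '*', 'a' }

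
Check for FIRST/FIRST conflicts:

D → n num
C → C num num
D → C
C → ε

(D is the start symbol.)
A FIRST/FIRST conflict occurs when two productions N → α and N → β for the same non-terminal have FIRST(α) ∩ FIRST(β) ≠ ∅ (with ε ∈ FIRST of a nullable right-hand side, so two nullable alternatives also conflict).

FIRST sets of the non-terminals at (or reachable through a nullable prefix from) the front of some alternative:
  FIRST(C) = { 'num', ε }

Productions for D:
  D → n num: FIRST = { 'n' }
  D → C: FIRST = { 'num', ε }
Productions for C:
  C → C num num: FIRST = { 'num' }
  C → ε: FIRST = { ε }

All alternatives of each non-terminal have pairwise disjoint FIRST sets.

Answer: No FIRST/FIRST conflicts.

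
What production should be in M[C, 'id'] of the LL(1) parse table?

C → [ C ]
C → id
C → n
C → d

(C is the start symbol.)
To find M[C, 'id'], we find productions for C where 'id' is in the predict set (PREDICT(N → α) = (FIRST(α) \ {ε}) ∪ (FOLLOW(N) if α ⇒* ε)).

C → [ C ]: PREDICT = { '[' }
C → id: PREDICT = { 'id' }
  'id' is in predict set, so this production goes in M[C, 'id']
C → n: PREDICT = { 'n' }
C → d: PREDICT = { 'd' }

M[C, 'id'] = C → id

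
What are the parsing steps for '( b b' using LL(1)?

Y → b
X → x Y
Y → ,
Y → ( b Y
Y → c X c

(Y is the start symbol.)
LL(1) parsing maintains a stack (initially the start symbol over $) and the input. At each step: if the stack top is a terminal, match it against the current input token; if it is a non-terminal N, replace it with the RHS of M[N, lookahead] (the unique production whose predict set contains the lookahead).

Stack is shown with the top on the left.

Stack    Input    Action
------------------------
Y $      ( b b $  output Y → ( b Y
( b Y $  ( b b $  match '('
b Y $    b b $    match 'b'
Y $      b $      output Y → b
b $      b $      match 'b'
$        $        accept

The string is accepted.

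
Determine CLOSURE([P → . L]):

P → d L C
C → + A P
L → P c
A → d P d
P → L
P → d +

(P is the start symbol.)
To compute CLOSURE, for each item [A → α.Bβ] where B is a non-terminal, add [B → .γ] for all productions B → γ; repeat for the newly added items until nothing changes.

Start with: [P → . L]
  [P → . L] has the dot before L: add [L → . P c]
  [L → . P c] has the dot before P: add [P → . d L C], [P → . d +]
No further items can be added.

CLOSURE = { [L → . P c], [P → . L], [P → . d +], [P → . d L C] }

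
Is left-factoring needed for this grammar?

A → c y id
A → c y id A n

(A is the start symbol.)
Left-factoring is needed when two productions for the same non-terminal
share a common prefix on the right-hand side.

Productions for A:
  A → c y id
  A → c y id A n

Found common prefix 'c y id' in productions for A

Answer: Yes, A has productions with common prefix 'c y id'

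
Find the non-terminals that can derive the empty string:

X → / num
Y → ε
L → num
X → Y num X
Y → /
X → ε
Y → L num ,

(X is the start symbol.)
{ 'X', 'Y' }

A non-terminal is nullable if it can derive ε (the empty string): either it has an ε-production, or it has a production whose right-hand side consists entirely of nullable non-terminals.

ε-productions: Y → ε, X → ε
So Y, X are immediately nullable.
No further non-terminal can be added: every production for the remaining non-terminals contains a terminal or a non-nullable non-terminal.
Nullable = { 'X', 'Y' }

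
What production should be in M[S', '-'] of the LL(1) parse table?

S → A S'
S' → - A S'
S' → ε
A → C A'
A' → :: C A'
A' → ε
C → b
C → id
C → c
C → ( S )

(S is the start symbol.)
To find M[S', '-'], we find productions for S' where '-' is in the predict set (PREDICT(N → α) = (FIRST(α) \ {ε}) ∪ (FOLLOW(N) if α ⇒* ε)).

Relevant sets:
  FOLLOW(S') = { $, ')' }

S' → - A S': PREDICT = { '-' }
  '-' is in predict set, so this production goes in M[S', '-']
S' → ε: PREDICT = { $, ')' }

M[S', '-'] = S' → - A S'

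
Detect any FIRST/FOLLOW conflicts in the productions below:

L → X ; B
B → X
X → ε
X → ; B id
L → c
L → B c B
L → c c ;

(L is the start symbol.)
A FIRST/FOLLOW conflict occurs when a non-terminal N has a nullable alternative N → β (β ⇒* ε) and another alternative N → α with FIRST(α) ∩ FOLLOW(N) ≠ ∅: on such a lookahead the parser cannot decide between expanding α and letting N vanish via β.

Nullable non-terminals: B, X.
B has a nullable alternative but only one production, so nothing to check.

X: nullable alternative(s) X → ε; FOLLOW(X) = { $, ';', 'c', 'id' }
  X → ε: FIRST \ {ε} = { } — this is the only nullable alternative, skip
  X → ; B id: FIRST \ {ε} = { ';' } — overlaps FOLLOW(X) on { ';' }: CONFLICT

L has no nullable alternative, so no FIRST/FOLLOW check is needed there.

So the grammar has 1 FIRST/FOLLOW conflict (marked CONFLICT above).

Answer: Yes. X → ';' B id with FOLLOW(X) on { ';' }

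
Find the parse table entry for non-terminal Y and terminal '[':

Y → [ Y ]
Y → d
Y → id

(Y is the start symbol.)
To find M[Y, '['], we find productions for Y where '[' is in the predict set (PREDICT(N → α) = (FIRST(α) \ {ε}) ∪ (FOLLOW(N) if α ⇒* ε)).

Y → [ Y ]: PREDICT = { '[' }
  '[' is in predict set, so this production goes in M[Y, '[']
Y → d: PREDICT = { 'd' }
Y → id: PREDICT = { 'id' }

M[Y, '['] = Y → [ Y ]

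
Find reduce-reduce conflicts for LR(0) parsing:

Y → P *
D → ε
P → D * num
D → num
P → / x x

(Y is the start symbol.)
Augment with Y' → Y and build the canonical LR(0) collection (I0 = CLOSURE({[Y' → . Y]}), then GOTO on every symbol after a dot until no new states appear). It has 11 states:
  I0: { [D → . num], [D → .], [P → . / x x], [P → . D * num], [Y → . P *], [Y' → . Y] }  — shift, reduce
  I1: { [P → / . x x] }  — shift
  I2: { [P → D . * num] }  — shift
  I3: { [Y → P . *] }  — shift
  I4: { [Y' → Y .] }  — accept
  I5: { [D → num .] }  — reduce
  I6: { [Y → P * .] }  — reduce
  I7: { [P → D * . num] }  — shift
  I8: { [P → D * num .] }  — reduce
  I9: { [P → / x . x] }  — shift
  I10: { [P → / x x .] }  — reduce

No state contains more than one complete item.

Answer: No reduce-reduce conflicts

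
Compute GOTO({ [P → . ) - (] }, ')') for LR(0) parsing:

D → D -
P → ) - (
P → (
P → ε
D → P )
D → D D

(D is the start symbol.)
GOTO(I, ')') = CLOSURE({ [A → αX.β] : [A → α.Xβ] ∈ I, X = ')' })

Items with dot before ')', with the dot advanced:
  [P → . ) - (] → [P → ) . - (]
Closure adds nothing (no advanced item has the dot before a non-terminal).

GOTO = { [P → ) . - (] }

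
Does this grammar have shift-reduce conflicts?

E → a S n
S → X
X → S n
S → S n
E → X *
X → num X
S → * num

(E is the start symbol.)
Yes — I4: [S → X .] vs [E → X . *]

A shift-reduce conflict occurs when an LR(0) state has both:
  - a complete (reduce) item [A → α .] (dot at the end), and
  - a shift item [B → β . c γ] (dot before a terminal).

Augment with E' → E and build the canonical LR(0) collection (I0 = CLOSURE({[E' → . E]}), then GOTO on every symbol after a dot until no new states appear). It has 14 states:
  I0: { [E → . X *], [E → . a S n], [E' → . E], [S → . * num], [S → . S n], [S → . X], [X → . S n], [X → . num X] }  — shift
  I1: { [S → * . num] }  — shift
  I2: { [E' → E .] }  — accept
  I3: { [S → S . n], [X → S . n] }  — shift
  I4: { [E → X . *], [S → X .] }  — shift, reduce
  I5: { [E → a . S n], [S → . * num], [S → . S n], [S → . X], [X → . S n], [X → . num X] }  — shift
  I6: { [S → . * num], [S → . S n], [S → . X], [X → . S n], [X → . num X], [X → num . X] }  — shift
  I7: { [S → X .], [X → num X .] }  — 2 reduces
  I8: { [E → a S . n], [S → S . n], [X → S . n] }  — shift
  I9: { [S → X .] }  — reduce
  I10: { [E → a S n .], [S → S n .], [X → S n .] }  — 3 reduces
  I11: { [E → X * .] }  — reduce
  I12: { [S → S n .], [X → S n .] }  — 2 reduces
  I13: { [S → * num .] }  — reduce

I4 contains reduce item [S → X .] and shift item [E → X . *] — shift-reduce conflict.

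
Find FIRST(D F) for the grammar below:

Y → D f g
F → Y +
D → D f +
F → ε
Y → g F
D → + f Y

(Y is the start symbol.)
FIRST sets of the non-terminals involved (from the grammar, by fixed-point iteration):
  FIRST(D) = { '+' }

To compute FIRST(D F), process the symbols left to right:
Symbol D is a non-terminal. Add FIRST(D) \ {ε} = { '+' }
D is not nullable (ε ∉ FIRST(D)), so stop here.
FIRST(D F) = { '+' }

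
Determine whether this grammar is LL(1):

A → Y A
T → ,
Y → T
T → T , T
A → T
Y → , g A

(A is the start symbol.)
No. Predict set conflict for A: { ',' }

Relevant sets:
  FIRST(Y) = { ',' }
  FIRST(T) = { ',' }

For A:
  PREDICT(A → Y A) = { ',' }
  PREDICT(A → T) = { ',' }
For T:
  PREDICT(T → ',') = { ',' }
  PREDICT(T → T ',' T) = { ',' }
For Y:
  PREDICT(Y → T) = { ',' }
  PREDICT(Y → ',' g A) = { ',' }

Conflict found: Predict set conflict for A: { ',' }
The grammar is NOT LL(1).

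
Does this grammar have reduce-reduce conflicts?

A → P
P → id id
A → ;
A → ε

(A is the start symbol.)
No reduce-reduce conflicts

A reduce-reduce conflict occurs when an LR(0) state has two complete items [A → α .] and [B → β .] — both call for a reduction, and with no lookahead the parser cannot choose between them.

Augment with A' → A and build the canonical LR(0) collection (I0 = CLOSURE({[A' → . A]}), then GOTO on every symbol after a dot until no new states appear). It has 6 states:
  I0: { [A → . ;], [A → . P], [A → .], [A' → . A], [P → . id id] }  — shift, reduce
  I1: { [A → ; .] }  — reduce
  I2: { [A' → A .] }  — accept
  I3: { [A → P .] }  — reduce
  I4: { [P → id . id] }  — shift
  I5: { [P → id id .] }  — reduce

No state contains more than one complete item.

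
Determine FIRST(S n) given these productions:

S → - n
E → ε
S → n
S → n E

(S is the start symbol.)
FIRST sets of the non-terminals involved (from the grammar, by fixed-point iteration):
  FIRST(S) = { '-', 'n' }

To compute FIRST(S n), process the symbols left to right:
Symbol S is a non-terminal. Add FIRST(S) \ {ε} = { '-', 'n' }
S is not nullable (ε ∉ FIRST(S)), so stop here.
FIRST(S n) = { '-', 'n' }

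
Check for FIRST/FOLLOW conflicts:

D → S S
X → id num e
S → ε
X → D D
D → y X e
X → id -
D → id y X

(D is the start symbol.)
Nullable non-terminals: D, S, X.
FIRST sets used below: FIRST(S) = { ε }, FIRST(D) = { 'id', 'y', ε }

D: nullable alternative(s) D → S S; FOLLOW(D) = { $, 'e', 'id', 'y' }
  D → S S: FIRST \ {ε} = { } — this is the only nullable alternative, skip
  D → y X e: FIRST \ {ε} = { 'y' } — overlaps FOLLOW(D) on { 'y' }: CONFLICT
  D → id y X: FIRST \ {ε} = { 'id' } — overlaps FOLLOW(D) on { 'id' }: CONFLICT
S has a nullable alternative but only one production, so nothing to check.

X: nullable alternative(s) X → D D; FOLLOW(X) = { $, 'e', 'id', 'y' }
  X → id num e: FIRST \ {ε} = { 'id' } — overlaps FOLLOW(X) on { 'id' }: CONFLICT
  X → D D: FIRST \ {ε} = { 'id', 'y' } — this is the only nullable alternative, skip
  X → id -: FIRST \ {ε} = { 'id' } — overlaps FOLLOW(X) on { 'id' }: CONFLICT

So the grammar has 4 FIRST/FOLLOW conflicts (marked CONFLICT above).

Answer: Yes. D → y X e with FOLLOW(D) on { 'y' }; D → id y X with FOLLOW(D) on { 'id' }; X → id num e with FOLLOW(X) on { 'id' }; X → id '-' with FOLLOW(X) on { 'id' }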